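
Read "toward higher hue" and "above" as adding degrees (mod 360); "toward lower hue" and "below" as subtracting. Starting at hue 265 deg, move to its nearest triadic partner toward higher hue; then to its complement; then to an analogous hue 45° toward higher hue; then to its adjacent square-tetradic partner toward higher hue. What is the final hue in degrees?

265 + 120 = 385 → 385 − 360 = 25°   (triadic ↑)
25 + 180 = 205°   (complement)
205 + 45 = 250°   (analog 45° ↑)
250 + 90 = 340°   (square ↑)

340°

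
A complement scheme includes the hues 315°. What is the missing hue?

135°

The complement sits 180° across the wheel.
The full set through 315° is {135°, 315°}.
Given {315°}, the missing hue is 135°.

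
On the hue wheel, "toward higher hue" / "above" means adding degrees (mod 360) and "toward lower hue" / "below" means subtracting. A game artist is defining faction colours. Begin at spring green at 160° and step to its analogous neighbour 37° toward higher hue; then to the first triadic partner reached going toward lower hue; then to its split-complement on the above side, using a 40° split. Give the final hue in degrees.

analog 37° ↑ +37°: 160 + 37 = 197°
triadic ↓ −120°: 197 − 120 = 77°
split-comp 40° ↑ +220°: 77 + 220 = 297°

297°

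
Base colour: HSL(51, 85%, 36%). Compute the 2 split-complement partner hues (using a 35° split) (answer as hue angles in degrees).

196° and 266°

Split-complementary hues sit 35° either side of the complement.
Complement of 51 degrees: 51 + 180 = 231°
231 − 35 = 196°
231 + 35 = 266°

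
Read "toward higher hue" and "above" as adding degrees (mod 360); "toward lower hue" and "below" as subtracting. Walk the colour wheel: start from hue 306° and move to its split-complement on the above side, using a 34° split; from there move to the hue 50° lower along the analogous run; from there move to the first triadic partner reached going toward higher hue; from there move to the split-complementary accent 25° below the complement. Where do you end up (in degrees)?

25°

split-comp 34° ↑ +214°: 306 + 214 = 520 → 520 − 360 = 160°
analog 50° ↓ −50°: 160 − 50 = 110°
triadic ↑ +120°: 110 + 120 = 230°
split-comp 25° ↓ +155°: 230 + 155 = 385 → 385 − 360 = 25°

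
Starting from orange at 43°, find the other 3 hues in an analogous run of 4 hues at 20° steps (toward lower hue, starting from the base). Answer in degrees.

Analogous hues sit every 20° along the wheel.
43 − 20 = 23°
43 − 40 = 3°
43 − 60 = -17 → -17 + 360 = 343°

23°, 3°, 343°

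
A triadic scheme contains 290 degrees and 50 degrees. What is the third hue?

170°

A triad spaces three hues 120° apart.
The full set is {50°, 170°, 290°}.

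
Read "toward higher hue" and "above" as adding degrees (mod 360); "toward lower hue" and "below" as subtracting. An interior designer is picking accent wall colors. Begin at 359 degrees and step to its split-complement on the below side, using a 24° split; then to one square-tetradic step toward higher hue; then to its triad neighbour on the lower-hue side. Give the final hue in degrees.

125°

split-comp 24° ↓ +156°: 359 + 156 = 515 → 515 − 360 = 155°
square ↑ +90°: 155 + 90 = 245°
triadic ↓ −120°: 245 − 120 = 125°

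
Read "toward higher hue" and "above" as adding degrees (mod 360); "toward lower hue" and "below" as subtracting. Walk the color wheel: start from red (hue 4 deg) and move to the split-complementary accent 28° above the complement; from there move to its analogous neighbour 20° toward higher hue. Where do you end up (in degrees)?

232°

4 + 208 = 212°   (split-comp 28° ↑)
212 + 20 = 232°   (analog 20° ↑)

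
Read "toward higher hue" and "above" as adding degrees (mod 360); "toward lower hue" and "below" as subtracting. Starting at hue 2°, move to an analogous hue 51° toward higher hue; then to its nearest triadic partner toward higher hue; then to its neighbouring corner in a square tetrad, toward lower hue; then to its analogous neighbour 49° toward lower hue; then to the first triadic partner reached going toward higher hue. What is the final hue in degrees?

+51° (analog 51° ↑): 2 + 51 = 53°
+120° (triadic ↑): 53 + 120 = 173°
−90° (square ↓): 173 − 90 = 83°
−49° (analog 49° ↓): 83 − 49 = 34°
+120° (triadic ↑): 34 + 120 = 154°

154°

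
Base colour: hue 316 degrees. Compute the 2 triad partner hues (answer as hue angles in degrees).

76° and 196°

316 + 120 = 436 → 436 − 360 = 76°
316 + 240 = 556 → 556 − 360 = 196°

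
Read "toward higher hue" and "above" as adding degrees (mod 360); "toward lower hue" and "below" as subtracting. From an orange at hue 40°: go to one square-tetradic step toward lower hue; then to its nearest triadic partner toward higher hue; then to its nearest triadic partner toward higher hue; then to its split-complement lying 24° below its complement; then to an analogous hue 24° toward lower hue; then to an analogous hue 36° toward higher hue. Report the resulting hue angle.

358°

square ↓ −90°: 40 − 90 = -50 → -50 + 360 = 310°
triadic ↑ +120°: 310 + 120 = 430 → 430 − 360 = 70°
triadic ↑ +120°: 70 + 120 = 190°
split-comp 24° ↓ +156°: 190 + 156 = 346°
analog 24° ↓ −24°: 346 − 24 = 322°
analog 36° ↑ +36°: 322 + 36 = 358°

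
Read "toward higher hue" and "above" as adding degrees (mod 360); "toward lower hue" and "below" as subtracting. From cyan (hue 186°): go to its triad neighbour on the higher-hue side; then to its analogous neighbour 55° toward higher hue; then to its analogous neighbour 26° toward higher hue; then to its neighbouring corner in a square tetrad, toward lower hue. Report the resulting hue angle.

297°

triadic ↑ +120°: 186 + 120 = 306°
analog 55° ↑ +55°: 306 + 55 = 361 → 361 − 360 = 1°
analog 26° ↑ +26°: 1 + 26 = 27°
square ↓ −90°: 27 − 90 = -63 → -63 + 360 = 297°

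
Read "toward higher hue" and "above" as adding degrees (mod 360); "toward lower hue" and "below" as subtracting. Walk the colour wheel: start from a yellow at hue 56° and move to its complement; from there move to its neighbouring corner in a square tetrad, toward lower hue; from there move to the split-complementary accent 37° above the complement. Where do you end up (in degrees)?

3°

complement +180°: 56 + 180 = 236°
square ↓ −90°: 236 − 90 = 146°
split-comp 37° ↑ +217°: 146 + 217 = 363 → 363 − 360 = 3°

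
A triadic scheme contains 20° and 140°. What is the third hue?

260°

A triad spaces three hues 120° apart.
The full set is {20°, 140°, 260°}.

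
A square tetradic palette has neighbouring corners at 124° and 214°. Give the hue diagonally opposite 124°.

304°

A square tetradic scheme places four hues 90° apart; opposite corners are 180° apart.
124 + 180 = 304°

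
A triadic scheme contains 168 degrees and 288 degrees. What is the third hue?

A triad spaces three hues 120° apart.
The full set is {48°, 168°, 288°}.

48°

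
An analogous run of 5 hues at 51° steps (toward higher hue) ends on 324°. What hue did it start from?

4 steps of 51° (toward higher hue) give a net shift of +204°.
Start = end − shift: 324 − 204 = 120°

120°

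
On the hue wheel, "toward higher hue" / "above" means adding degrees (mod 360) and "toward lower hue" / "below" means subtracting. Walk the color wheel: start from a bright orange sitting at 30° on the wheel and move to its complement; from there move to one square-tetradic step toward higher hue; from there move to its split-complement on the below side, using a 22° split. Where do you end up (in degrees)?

+180° (complement): 30 + 180 = 210°
+90° (square ↑): 210 + 90 = 300°
+158° (split-comp 22° ↓): 300 + 158 = 458 → 458 − 360 = 98°

98°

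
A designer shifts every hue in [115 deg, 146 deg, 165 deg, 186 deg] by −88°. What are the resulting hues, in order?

115 − 88 = 27°
146 − 88 = 58°
165 − 88 = 77°
186 − 88 = 98°

27°, 58°, 77°, 98°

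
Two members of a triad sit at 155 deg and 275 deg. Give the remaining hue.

A triad spaces three hues 120° apart.
The full set is {35°, 155°, 275°}.

35°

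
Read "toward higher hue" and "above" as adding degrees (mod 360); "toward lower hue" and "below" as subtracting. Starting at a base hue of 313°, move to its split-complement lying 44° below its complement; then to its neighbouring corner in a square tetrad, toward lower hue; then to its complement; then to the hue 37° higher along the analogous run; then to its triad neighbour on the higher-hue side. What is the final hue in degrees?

336°

313 + 136 = 449 → 449 − 360 = 89°   (split-comp 44° ↓)
89 − 90 = -1 → -1 + 360 = 359°   (square ↓)
359 + 180 = 539 → 539 − 360 = 179°   (complement)
179 + 37 = 216°   (analog 37° ↑)
216 + 120 = 336°   (triadic ↑)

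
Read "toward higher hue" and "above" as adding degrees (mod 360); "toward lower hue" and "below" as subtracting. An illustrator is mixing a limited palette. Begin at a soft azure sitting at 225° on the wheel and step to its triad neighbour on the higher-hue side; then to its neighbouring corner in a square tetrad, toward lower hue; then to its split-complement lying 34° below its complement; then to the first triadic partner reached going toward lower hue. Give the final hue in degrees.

281°

+120° (triadic ↑): 225 + 120 = 345°
−90° (square ↓): 345 − 90 = 255°
+146° (split-comp 34° ↓): 255 + 146 = 401 → 401 − 360 = 41°
−120° (triadic ↓): 41 − 120 = -79 → -79 + 360 = 281°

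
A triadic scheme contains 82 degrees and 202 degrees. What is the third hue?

322°

A triad spaces three hues 120° apart.
The full set is {82°, 202°, 322°}.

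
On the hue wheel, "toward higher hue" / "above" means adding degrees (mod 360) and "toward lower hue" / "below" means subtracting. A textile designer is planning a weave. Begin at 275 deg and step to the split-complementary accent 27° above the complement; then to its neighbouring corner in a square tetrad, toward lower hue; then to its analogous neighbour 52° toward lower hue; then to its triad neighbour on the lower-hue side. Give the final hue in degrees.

275 + 207 = 482 → 482 − 360 = 122°   (split-comp 27° ↑)
122 − 90 = 32°   (square ↓)
32 − 52 = -20 → -20 + 360 = 340°   (analog 52° ↓)
340 − 120 = 220°   (triadic ↓)

220°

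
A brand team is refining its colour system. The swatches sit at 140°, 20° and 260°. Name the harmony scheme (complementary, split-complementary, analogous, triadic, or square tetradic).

Sort the hues: 20°, 140°, 260°.
Successive gaps around the wheel: 120°, 120°, 120°.
Three hues equally spaced 120° apart form a triad.

triadic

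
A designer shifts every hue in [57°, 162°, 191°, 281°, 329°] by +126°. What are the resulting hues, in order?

57 + 126 = 183°
162 + 126 = 288°
191 + 126 = 317°
281 + 126 = 407 → 407 − 360 = 47°
329 + 126 = 455 → 455 − 360 = 95°

183°, 288°, 317°, 47°, 95°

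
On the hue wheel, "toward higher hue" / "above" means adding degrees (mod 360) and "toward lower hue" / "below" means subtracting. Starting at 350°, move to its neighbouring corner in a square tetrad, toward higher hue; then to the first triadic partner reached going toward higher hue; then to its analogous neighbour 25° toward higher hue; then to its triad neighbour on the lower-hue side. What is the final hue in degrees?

105°

350 + 90 = 440 → 440 − 360 = 80°   (square ↑)
80 + 120 = 200°   (triadic ↑)
200 + 25 = 225°   (analog 25° ↑)
225 − 120 = 105°   (triadic ↓)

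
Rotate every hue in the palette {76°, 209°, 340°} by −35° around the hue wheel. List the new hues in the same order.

41°, 174°, 305°

76 − 35 = 41°
209 − 35 = 174°
340 − 35 = 305°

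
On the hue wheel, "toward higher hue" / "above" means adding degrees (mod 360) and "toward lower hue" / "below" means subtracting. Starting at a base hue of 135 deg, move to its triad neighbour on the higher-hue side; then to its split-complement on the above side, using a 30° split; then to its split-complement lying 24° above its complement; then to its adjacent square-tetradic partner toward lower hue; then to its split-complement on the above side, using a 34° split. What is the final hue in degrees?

73°

triadic ↑ +120°: 135 + 120 = 255°
split-comp 30° ↑ +210°: 255 + 210 = 465 → 465 − 360 = 105°
split-comp 24° ↑ +204°: 105 + 204 = 309°
square ↓ −90°: 309 − 90 = 219°
split-comp 34° ↑ +214°: 219 + 214 = 433 → 433 − 360 = 73°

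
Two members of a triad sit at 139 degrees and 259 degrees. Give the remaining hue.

A triad spaces three hues 120° apart.
The full set is {19°, 139°, 259°}.

19°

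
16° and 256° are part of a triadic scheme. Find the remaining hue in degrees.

136°

A triad places three hues 120° apart.
The full set through 16° is {16°, 136°, 256°}.
Given {16°, 256°}, the missing hue is 136°.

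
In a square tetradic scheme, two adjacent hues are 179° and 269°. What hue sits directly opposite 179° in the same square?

359°

A square tetradic scheme places four hues 90° apart; opposite corners are 180° apart.
179 + 180 = 359°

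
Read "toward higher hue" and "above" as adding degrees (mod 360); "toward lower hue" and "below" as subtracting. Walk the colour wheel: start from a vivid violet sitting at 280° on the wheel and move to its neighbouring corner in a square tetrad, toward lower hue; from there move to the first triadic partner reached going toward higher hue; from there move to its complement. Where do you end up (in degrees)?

square ↓ −90°: 280 − 90 = 190°
triadic ↑ +120°: 190 + 120 = 310°
complement +180°: 310 + 180 = 490 → 490 − 360 = 130°

130°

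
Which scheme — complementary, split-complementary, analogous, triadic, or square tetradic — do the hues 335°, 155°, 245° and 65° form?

Sort the hues: 65°, 155°, 245°, 335°.
Successive gaps around the wheel: 90°, 90°, 90°, 90°.
Four hues every 90° form a square tetradic scheme.

square tetradic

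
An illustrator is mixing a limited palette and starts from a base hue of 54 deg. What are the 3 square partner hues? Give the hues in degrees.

A square tetradic scheme places four hues every 90°.
54 + 90 = 144°
54 + 180 = 234°
54 + 270 = 324°

144°, 234° and 324°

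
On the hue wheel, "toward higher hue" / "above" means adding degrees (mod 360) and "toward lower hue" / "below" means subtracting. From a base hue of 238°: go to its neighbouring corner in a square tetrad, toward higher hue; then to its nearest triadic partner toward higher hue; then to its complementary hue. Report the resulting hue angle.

+90° (square ↑): 238 + 90 = 328°
+120° (triadic ↑): 328 + 120 = 448 → 448 − 360 = 88°
+180° (complement): 88 + 180 = 268°

268°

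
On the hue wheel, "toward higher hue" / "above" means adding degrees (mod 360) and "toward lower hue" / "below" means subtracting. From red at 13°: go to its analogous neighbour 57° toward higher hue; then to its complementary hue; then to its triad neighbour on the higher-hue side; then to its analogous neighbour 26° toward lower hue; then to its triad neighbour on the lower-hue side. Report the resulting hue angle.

+57° (analog 57° ↑): 13 + 57 = 70°
+180° (complement): 70 + 180 = 250°
+120° (triadic ↑): 250 + 120 = 370 → 370 − 360 = 10°
−26° (analog 26° ↓): 10 − 26 = -16 → -16 + 360 = 344°
−120° (triadic ↓): 344 − 120 = 224°

224°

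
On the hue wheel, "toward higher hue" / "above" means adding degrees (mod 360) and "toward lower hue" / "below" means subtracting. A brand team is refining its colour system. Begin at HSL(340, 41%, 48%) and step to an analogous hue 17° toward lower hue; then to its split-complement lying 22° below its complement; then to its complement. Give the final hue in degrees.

301°

−17° (analog 17° ↓): 340 − 17 = 323°
+158° (split-comp 22° ↓): 323 + 158 = 481 → 481 − 360 = 121°
+180° (complement): 121 + 180 = 301°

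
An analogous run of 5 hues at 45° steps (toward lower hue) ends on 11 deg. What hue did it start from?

191°

4 steps of 45° (toward lower hue) give a net shift of −180°.
Start = end − shift: 11 + 180 = 191°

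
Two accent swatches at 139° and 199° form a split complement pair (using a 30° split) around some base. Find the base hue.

The accents sit 30° either side of the complement, so the complement is their short-arc midpoint on the wheel.
Short-arc midpoint of 139° and 199°: 169°.
Base is 180° from the complement: 169 − 180 = -11 → -11 + 360 = 349°

349°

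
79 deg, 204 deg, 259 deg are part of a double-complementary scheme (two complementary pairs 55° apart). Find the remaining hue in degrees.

24°

A rectangular tetradic uses two complementary pairs 55° apart: offsets 0°, 55°, 180°, 235°.
Among {79°, 204°, 259°}, 79° and 259° are a 180° pair.
The remaining hue 204° needs its own complement: 204 + 180 = 384 → 384 − 360 = 24°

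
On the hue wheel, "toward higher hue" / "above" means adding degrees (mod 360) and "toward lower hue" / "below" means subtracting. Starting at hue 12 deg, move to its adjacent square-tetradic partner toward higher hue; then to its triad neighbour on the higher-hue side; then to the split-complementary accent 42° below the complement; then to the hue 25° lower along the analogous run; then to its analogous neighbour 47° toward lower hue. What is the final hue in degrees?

square ↑ +90°: 12 + 90 = 102°
triadic ↑ +120°: 102 + 120 = 222°
split-comp 42° ↓ +138°: 222 + 138 = 360 → 360 − 360 = 0°
analog 25° ↓ −25°: 0 − 25 = -25 → -25 + 360 = 335°
analog 47° ↓ −47°: 335 − 47 = 288°

288°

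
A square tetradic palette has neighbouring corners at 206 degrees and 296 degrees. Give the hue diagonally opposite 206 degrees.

26°

A square tetradic scheme places four hues 90° apart; opposite corners are 180° apart.
206 + 180 = 386 → 386 − 360 = 26°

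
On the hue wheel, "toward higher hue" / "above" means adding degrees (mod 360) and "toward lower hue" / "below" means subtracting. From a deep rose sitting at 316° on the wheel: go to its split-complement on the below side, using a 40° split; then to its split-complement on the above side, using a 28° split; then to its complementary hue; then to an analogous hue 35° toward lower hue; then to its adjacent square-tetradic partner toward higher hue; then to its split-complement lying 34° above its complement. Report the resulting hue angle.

33°

split-comp 40° ↓ +140°: 316 + 140 = 456 → 456 − 360 = 96°
split-comp 28° ↑ +208°: 96 + 208 = 304°
complement +180°: 304 + 180 = 484 → 484 − 360 = 124°
analog 35° ↓ −35°: 124 − 35 = 89°
square ↑ +90°: 89 + 90 = 179°
split-comp 34° ↑ +214°: 179 + 214 = 393 → 393 − 360 = 33°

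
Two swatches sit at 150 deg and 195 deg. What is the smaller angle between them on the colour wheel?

45°

|150 − 195| = 45.
45 ≤ 180, so the shorter arc is 45°.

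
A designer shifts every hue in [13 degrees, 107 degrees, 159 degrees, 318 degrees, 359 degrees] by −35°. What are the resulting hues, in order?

338°, 72°, 124°, 283°, 324°

13 − 35 = -22 → -22 + 360 = 338°
107 − 35 = 72°
159 − 35 = 124°
318 − 35 = 283°
359 − 35 = 324°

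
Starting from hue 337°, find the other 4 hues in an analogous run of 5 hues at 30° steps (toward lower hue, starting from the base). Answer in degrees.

Analogous hues sit every 30° along the wheel.
337 − 30 = 307°
337 − 60 = 277°
337 − 90 = 247°
337 − 120 = 217°

307°, 277°, 247°, 217°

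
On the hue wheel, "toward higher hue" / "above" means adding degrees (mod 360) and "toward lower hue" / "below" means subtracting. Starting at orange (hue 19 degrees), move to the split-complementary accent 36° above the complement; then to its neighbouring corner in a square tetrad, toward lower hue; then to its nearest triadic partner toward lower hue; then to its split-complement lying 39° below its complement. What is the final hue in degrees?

+216° (split-comp 36° ↑): 19 + 216 = 235°
−90° (square ↓): 235 − 90 = 145°
−120° (triadic ↓): 145 − 120 = 25°
+141° (split-comp 39° ↓): 25 + 141 = 166°

166°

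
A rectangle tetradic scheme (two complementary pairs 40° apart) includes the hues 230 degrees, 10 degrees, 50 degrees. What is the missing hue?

A rectangular tetradic uses two complementary pairs 40° apart: offsets 0°, 40°, 180°, 220°.
Among {10°, 50°, 230°}, 50° and 230° are a 180° pair.
The remaining hue 10° needs its own complement: 10 + 180 = 190°

190°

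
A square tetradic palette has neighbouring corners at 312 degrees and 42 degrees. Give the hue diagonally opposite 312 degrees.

A square tetradic scheme places four hues 90° apart; opposite corners are 180° apart.
312 + 180 = 492 → 492 − 360 = 132°

132°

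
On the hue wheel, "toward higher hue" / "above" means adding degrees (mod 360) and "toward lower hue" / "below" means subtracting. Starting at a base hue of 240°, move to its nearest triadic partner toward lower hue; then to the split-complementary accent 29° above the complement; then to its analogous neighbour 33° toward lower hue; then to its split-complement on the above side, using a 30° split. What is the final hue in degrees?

146°

240 − 120 = 120°   (triadic ↓)
120 + 209 = 329°   (split-comp 29° ↑)
329 − 33 = 296°   (analog 33° ↓)
296 + 210 = 506 → 506 − 360 = 146°   (split-comp 30° ↑)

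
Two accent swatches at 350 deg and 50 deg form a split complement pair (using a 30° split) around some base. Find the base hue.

200°

The accents sit 30° either side of the complement, so the complement is their short-arc midpoint on the wheel.
Short-arc midpoint of 350° and 50°: 20°.
Base is 180° from the complement: 20 − 180 = -160 → -160 + 360 = 200°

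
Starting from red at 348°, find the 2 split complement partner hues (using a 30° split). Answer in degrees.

Split-complementary hues sit 30° either side of the complement.
Complement of 348°: 348 + 180 = 528 → 528 − 360 = 168°
168 − 30 = 138°
168 + 30 = 198°

138° and 198°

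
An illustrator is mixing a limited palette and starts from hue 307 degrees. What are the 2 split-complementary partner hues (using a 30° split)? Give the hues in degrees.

97° and 157°

Complement of 307 degrees: 307 + 180 = 487 → 487 − 360 = 127°
127 − 30 = 97°
127 + 30 = 157°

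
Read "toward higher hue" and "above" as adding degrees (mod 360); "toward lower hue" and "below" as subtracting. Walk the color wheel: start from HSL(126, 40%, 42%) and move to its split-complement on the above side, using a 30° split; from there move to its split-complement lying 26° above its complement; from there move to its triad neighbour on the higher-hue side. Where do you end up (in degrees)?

+210° (split-comp 30° ↑): 126 + 210 = 336°
+206° (split-comp 26° ↑): 336 + 206 = 542 → 542 − 360 = 182°
+120° (triadic ↑): 182 + 120 = 302°

302°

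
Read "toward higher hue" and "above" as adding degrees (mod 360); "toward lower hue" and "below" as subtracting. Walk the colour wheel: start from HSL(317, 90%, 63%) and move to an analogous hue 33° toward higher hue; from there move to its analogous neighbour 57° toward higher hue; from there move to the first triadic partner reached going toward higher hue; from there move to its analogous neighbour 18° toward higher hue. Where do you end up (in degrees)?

317 + 33 = 350°   (analog 33° ↑)
350 + 57 = 407 → 407 − 360 = 47°   (analog 57° ↑)
47 + 120 = 167°   (triadic ↑)
167 + 18 = 185°   (analog 18° ↑)

185°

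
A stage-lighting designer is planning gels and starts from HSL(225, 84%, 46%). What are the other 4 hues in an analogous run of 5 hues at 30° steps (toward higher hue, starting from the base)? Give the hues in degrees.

255°, 285°, 315°, 345°

Analogous hues sit every 30° along the wheel.
225 + 30 = 255°
225 + 60 = 285°
225 + 90 = 315°
225 + 120 = 345°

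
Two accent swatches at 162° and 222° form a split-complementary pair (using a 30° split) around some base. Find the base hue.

The accents sit 30° either side of the complement, so the complement is their short-arc midpoint on the wheel.
Short-arc midpoint of 162° and 222°: 192°.
Base is 180° from the complement: 192 − 180 = 12°

12°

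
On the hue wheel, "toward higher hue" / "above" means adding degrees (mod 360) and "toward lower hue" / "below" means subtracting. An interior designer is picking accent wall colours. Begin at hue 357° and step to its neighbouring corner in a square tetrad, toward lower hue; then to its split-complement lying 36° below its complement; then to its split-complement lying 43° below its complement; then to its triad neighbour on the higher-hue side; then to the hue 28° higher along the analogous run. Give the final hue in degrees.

336°

square ↓ −90°: 357 − 90 = 267°
split-comp 36° ↓ +144°: 267 + 144 = 411 → 411 − 360 = 51°
split-comp 43° ↓ +137°: 51 + 137 = 188°
triadic ↑ +120°: 188 + 120 = 308°
analog 28° ↑ +28°: 308 + 28 = 336°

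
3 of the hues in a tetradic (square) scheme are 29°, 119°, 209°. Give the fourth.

299°

A square tetradic scheme places four hues every 90°.
The full set through 29° is {29°, 119°, 209°, 299°}.
Given {29°, 119°, 209°}, the missing hue is 299°.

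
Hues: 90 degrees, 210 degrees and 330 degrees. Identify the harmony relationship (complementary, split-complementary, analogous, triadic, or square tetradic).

triadic

Sort the hues: 90°, 210°, 330°.
Successive gaps around the wheel: 120°, 120°, 120°.
Three hues equally spaced 120° apart form a triad.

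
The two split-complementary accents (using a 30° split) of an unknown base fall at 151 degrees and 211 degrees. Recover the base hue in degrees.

The accents sit 30° either side of the complement, so the complement is their short-arc midpoint on the wheel.
Short-arc midpoint of 151° and 211°: 181°.
Base is 180° from the complement: 181 − 180 = 1°

1°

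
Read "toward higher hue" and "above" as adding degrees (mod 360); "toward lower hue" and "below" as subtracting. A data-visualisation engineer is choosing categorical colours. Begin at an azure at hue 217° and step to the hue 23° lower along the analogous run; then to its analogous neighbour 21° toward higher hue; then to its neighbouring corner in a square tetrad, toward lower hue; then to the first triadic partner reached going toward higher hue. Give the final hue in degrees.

245°

−23° (analog 23° ↓): 217 − 23 = 194°
+21° (analog 21° ↑): 194 + 21 = 215°
−90° (square ↓): 215 − 90 = 125°
+120° (triadic ↑): 125 + 120 = 245°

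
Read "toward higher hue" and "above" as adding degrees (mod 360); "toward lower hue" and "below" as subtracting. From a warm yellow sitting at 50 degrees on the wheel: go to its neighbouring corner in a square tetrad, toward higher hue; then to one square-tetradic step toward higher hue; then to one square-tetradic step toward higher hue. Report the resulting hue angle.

50 + 90 = 140°   (square ↑)
140 + 90 = 230°   (square ↑)
230 + 90 = 320°   (square ↑)

320°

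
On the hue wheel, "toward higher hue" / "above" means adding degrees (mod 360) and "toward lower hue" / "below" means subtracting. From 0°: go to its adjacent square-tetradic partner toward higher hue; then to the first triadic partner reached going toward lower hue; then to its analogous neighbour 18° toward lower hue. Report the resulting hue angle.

square ↑ +90°: 0 + 90 = 90°
triadic ↓ −120°: 90 − 120 = -30 → -30 + 360 = 330°
analog 18° ↓ −18°: 330 − 18 = 312°

312°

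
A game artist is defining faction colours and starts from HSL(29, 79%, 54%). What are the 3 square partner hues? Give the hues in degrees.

119°, 209°, 299°

A square tetradic scheme places four hues every 90°.
29 + 90 = 119°
29 + 180 = 209°
29 + 270 = 299°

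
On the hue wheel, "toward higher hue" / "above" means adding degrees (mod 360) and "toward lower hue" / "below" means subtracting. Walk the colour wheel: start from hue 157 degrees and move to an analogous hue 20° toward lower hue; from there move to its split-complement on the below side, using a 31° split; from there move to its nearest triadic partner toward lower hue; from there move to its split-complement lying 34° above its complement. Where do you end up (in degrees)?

157 − 20 = 137°   (analog 20° ↓)
137 + 149 = 286°   (split-comp 31° ↓)
286 − 120 = 166°   (triadic ↓)
166 + 214 = 380 → 380 − 360 = 20°   (split-comp 34° ↑)

20°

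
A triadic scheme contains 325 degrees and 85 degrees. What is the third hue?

205°

A triad spaces three hues 120° apart.
The full set is {85°, 205°, 325°}.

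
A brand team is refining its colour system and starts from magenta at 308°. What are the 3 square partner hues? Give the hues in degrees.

A square tetradic scheme places four hues every 90°.
308 + 90 = 398 → 398 − 360 = 38°
308 + 180 = 488 → 488 − 360 = 128°
308 + 270 = 578 → 578 − 360 = 218°

38°, 128°, and 218°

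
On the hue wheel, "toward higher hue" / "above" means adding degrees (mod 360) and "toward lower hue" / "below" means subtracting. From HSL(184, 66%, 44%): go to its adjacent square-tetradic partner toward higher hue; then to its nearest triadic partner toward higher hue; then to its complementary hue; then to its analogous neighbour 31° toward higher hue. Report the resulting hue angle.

245°

+90° (square ↑): 184 + 90 = 274°
+120° (triadic ↑): 274 + 120 = 394 → 394 − 360 = 34°
+180° (complement): 34 + 180 = 214°
+31° (analog 31° ↑): 214 + 31 = 245°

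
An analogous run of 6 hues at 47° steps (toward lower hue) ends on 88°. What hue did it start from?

5 steps of 47° (toward lower hue) give a net shift of −235°.
Start = end − shift: 88 + 235 = 323°

323°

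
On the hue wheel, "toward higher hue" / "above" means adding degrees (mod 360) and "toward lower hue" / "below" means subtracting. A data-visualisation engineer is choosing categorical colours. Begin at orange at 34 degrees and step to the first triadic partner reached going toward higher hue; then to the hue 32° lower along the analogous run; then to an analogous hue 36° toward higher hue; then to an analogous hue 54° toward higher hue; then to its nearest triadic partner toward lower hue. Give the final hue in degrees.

92°

34 + 120 = 154°   (triadic ↑)
154 − 32 = 122°   (analog 32° ↓)
122 + 36 = 158°   (analog 36° ↑)
158 + 54 = 212°   (analog 54° ↑)
212 − 120 = 92°   (triadic ↓)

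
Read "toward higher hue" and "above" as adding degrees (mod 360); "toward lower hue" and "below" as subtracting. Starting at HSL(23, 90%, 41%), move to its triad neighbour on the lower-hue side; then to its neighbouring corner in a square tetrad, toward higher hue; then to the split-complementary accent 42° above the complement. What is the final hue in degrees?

triadic ↓ −120°: 23 − 120 = -97 → -97 + 360 = 263°
square ↑ +90°: 263 + 90 = 353°
split-comp 42° ↑ +222°: 353 + 222 = 575 → 575 − 360 = 215°

215°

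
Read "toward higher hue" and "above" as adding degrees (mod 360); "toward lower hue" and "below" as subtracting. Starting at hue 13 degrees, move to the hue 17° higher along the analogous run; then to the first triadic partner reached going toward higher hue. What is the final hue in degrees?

analog 17° ↑ +17°: 13 + 17 = 30°
triadic ↑ +120°: 30 + 120 = 150°

150°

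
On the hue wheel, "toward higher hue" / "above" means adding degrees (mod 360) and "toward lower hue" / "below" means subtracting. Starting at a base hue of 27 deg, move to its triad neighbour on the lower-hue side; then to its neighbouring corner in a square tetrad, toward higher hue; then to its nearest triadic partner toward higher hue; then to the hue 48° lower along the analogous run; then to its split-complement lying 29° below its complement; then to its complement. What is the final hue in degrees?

27 − 120 = -93 → -93 + 360 = 267°   (triadic ↓)
267 + 90 = 357°   (square ↑)
357 + 120 = 477 → 477 − 360 = 117°   (triadic ↑)
117 − 48 = 69°   (analog 48° ↓)
69 + 151 = 220°   (split-comp 29° ↓)
220 + 180 = 400 → 400 − 360 = 40°   (complement)

40°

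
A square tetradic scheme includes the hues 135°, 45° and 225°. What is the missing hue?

A square tetradic scheme places four hues every 90°.
The full set through 45° is {45°, 135°, 225°, 315°}.
Given {45°, 135°, 225°}, the missing hue is 315°.

315°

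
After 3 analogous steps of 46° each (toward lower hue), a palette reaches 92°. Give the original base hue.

230°

3 steps of 46° (toward lower hue) give a net shift of −138°.
Start = end − shift: 92 + 138 = 230°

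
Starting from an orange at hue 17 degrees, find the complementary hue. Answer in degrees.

The complement sits 180° across the wheel.
17 + 180 = 197°

197°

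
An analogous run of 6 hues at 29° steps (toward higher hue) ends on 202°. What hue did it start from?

5 steps of 29° (toward higher hue) give a net shift of +145°.
Start = end − shift: 202 − 145 = 57°

57°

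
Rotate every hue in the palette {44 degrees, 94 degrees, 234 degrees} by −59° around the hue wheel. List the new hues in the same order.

345°, 35°, 175°

44 − 59 = -15 → -15 + 360 = 345°
94 − 59 = 35°
234 − 59 = 175°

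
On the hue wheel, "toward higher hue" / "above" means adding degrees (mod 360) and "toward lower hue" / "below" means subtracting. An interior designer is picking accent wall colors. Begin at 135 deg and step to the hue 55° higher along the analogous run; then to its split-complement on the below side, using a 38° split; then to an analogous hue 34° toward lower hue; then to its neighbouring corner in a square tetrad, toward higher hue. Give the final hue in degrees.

analog 55° ↑ +55°: 135 + 55 = 190°
split-comp 38° ↓ +142°: 190 + 142 = 332°
analog 34° ↓ −34°: 332 − 34 = 298°
square ↑ +90°: 298 + 90 = 388 → 388 − 360 = 28°

28°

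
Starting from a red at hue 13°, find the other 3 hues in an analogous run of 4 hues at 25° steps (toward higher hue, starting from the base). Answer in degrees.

38°, 63°, 88°

Analogous hues sit every 25° along the wheel.
13 + 25 = 38°
13 + 50 = 63°
13 + 75 = 88°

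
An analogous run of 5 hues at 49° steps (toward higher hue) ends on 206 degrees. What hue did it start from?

10°

4 steps of 49° (toward higher hue) give a net shift of +196°.
Start = end − shift: 206 − 196 = 10°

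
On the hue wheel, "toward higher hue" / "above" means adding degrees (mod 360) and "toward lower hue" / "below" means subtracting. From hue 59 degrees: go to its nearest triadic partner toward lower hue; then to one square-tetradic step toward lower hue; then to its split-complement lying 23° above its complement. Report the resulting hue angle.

52°

−120° (triadic ↓): 59 − 120 = -61 → -61 + 360 = 299°
−90° (square ↓): 299 − 90 = 209°
+203° (split-comp 23° ↑): 209 + 203 = 412 → 412 − 360 = 52°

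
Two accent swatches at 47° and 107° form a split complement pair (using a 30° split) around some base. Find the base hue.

257°

The accents sit 30° either side of the complement, so the complement is their short-arc midpoint on the wheel.
Short-arc midpoint of 47° and 107°: 77°.
Base is 180° from the complement: 77 − 180 = -103 → -103 + 360 = 257°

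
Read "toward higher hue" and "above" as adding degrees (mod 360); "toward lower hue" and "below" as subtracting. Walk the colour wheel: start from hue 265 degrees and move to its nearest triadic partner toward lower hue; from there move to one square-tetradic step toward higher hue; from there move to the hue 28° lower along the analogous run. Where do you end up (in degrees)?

207°

265 − 120 = 145°   (triadic ↓)
145 + 90 = 235°   (square ↑)
235 − 28 = 207°   (analog 28° ↓)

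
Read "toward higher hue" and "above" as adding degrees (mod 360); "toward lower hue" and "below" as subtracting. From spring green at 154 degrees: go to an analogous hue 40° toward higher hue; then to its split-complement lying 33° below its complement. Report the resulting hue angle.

341°

+40° (analog 40° ↑): 154 + 40 = 194°
+147° (split-comp 33° ↓): 194 + 147 = 341°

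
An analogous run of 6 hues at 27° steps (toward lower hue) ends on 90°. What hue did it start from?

5 steps of 27° (toward lower hue) give a net shift of −135°.
Start = end − shift: 90 + 135 = 225°

225°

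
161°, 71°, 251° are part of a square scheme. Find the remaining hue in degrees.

A square tetradic scheme places four hues every 90°.
The full set through 71° is {71°, 161°, 251°, 341°}.
Given {71°, 161°, 251°}, the missing hue is 341°.

341°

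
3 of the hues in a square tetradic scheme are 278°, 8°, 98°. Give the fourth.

A square tetradic scheme places four hues every 90°.
The full set through 8° is {8°, 98°, 188°, 278°}.
Given {8°, 98°, 278°}, the missing hue is 188°.

188°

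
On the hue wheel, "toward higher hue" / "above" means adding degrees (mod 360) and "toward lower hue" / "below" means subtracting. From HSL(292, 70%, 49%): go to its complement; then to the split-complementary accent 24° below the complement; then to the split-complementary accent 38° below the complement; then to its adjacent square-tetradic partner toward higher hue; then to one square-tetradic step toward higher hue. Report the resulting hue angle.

292 + 180 = 472 → 472 − 360 = 112°   (complement)
112 + 156 = 268°   (split-comp 24° ↓)
268 + 142 = 410 → 410 − 360 = 50°   (split-comp 38° ↓)
50 + 90 = 140°   (square ↑)
140 + 90 = 230°   (square ↑)

230°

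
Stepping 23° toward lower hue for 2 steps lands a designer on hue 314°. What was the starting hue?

2 steps of 23° (toward lower hue) give a net shift of −46°.
Start = end − shift: 314 + 46 = 360 → 360 − 360 = 0°

0°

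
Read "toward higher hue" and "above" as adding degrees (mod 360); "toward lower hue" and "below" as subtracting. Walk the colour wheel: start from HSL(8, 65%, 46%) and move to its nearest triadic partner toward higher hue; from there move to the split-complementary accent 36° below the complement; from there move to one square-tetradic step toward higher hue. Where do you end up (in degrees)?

8 + 120 = 128°   (triadic ↑)
128 + 144 = 272°   (split-comp 36° ↓)
272 + 90 = 362 → 362 − 360 = 2°   (square ↑)

2°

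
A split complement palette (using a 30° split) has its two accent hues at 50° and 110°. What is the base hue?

The accents sit 30° either side of the complement, so the complement is their short-arc midpoint on the wheel.
Short-arc midpoint of 50° and 110°: 80°.
Base is 180° from the complement: 80 − 180 = -100 → -100 + 360 = 260°

260°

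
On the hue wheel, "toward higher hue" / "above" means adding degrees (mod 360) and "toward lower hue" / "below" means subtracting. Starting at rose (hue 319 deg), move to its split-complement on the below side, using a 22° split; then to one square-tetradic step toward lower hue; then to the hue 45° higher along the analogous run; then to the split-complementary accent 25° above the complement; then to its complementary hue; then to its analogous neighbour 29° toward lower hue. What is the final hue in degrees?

68°

319 + 158 = 477 → 477 − 360 = 117°   (split-comp 22° ↓)
117 − 90 = 27°   (square ↓)
27 + 45 = 72°   (analog 45° ↑)
72 + 205 = 277°   (split-comp 25° ↑)
277 + 180 = 457 → 457 − 360 = 97°   (complement)
97 − 29 = 68°   (analog 29° ↓)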